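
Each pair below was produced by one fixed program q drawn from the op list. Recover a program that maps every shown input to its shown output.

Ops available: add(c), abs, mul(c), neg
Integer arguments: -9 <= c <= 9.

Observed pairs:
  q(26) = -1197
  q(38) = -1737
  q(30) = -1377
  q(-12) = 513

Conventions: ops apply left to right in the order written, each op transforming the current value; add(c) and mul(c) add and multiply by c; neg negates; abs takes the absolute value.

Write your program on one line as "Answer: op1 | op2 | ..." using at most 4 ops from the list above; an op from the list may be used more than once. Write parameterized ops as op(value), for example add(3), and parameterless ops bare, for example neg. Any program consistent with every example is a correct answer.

mul(-5) | add(-3) | mul(9)

Check, running the answer program on each example:
  26 -> -130 -> -133 -> -1197
  38 -> -190 -> -193 -> -1737
  30 -> -150 -> -153 -> -1377
  -12 -> 60 -> 57 -> 513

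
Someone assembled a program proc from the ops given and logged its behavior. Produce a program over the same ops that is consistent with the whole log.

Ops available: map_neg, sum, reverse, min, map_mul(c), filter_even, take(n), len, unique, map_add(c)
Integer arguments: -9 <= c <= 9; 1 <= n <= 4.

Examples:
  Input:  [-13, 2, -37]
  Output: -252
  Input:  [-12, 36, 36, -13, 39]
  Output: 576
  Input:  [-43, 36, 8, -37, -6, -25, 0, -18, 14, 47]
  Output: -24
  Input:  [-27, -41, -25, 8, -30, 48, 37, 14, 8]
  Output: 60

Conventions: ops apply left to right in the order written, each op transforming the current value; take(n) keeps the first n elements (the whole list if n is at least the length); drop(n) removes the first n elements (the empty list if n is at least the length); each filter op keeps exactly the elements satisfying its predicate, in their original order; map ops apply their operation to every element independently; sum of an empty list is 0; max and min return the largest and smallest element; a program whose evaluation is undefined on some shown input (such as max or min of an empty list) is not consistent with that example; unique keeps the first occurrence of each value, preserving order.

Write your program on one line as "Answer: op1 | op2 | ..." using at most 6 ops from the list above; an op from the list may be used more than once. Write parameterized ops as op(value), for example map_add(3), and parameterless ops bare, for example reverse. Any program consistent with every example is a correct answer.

map_mul(-6) | map_add(-9) | map_neg | reverse | map_add(3) | sum

Check, running the answer program on each example:
  [-13, 2, -37] -> [78, -12, 222] -> [69, -21, 213] -> [-69, 21, -213] -> [-213, 21, -69] -> [-210, 24, -66] -> -252
  [-12, 36, 36, -13, 39] -> [72, -216, -216, 78, -234] -> [63, -225, -225, 69, -243] -> [-63, 225, 225, -69, 243] -> [243, -69, 225, 225, -63] -> [246, -66, 228, 228, -60] -> 576
  [-43, 36, 8, -37, -6, -25, 0, -18, 14, 47] -> [258, -216, -48, 222, 36, 150, 0, 108, -84, -282] -> [249, -225, -57, 213, 27, 141, -9, 99, -93, -291] -> [-249, 225, 57, -213, -27, -141, 9, -99, 93, 291] -> [291, 93, -99, 9, -141, -27, -213, 57, 225, -249] -> [294, 96, -96, 12, -138, -24, -210, 60, 228, -246] -> -24
  [-27, -41, -25, 8, -30, 48, 37, 14, 8] -> [162, 246, 150, -48, 180, -288, -222, -84, -48] -> [153, 237, 141, -57, 171, -297, -231, -93, -57] -> [-153, -237, -141, 57, -171, 297, 231, 93, 57] -> [57, 93, 231, 297, -171, 57, -141, -237, -153] -> [60, 96, 234, 300, -168, 60, -138, -234, -150] -> 60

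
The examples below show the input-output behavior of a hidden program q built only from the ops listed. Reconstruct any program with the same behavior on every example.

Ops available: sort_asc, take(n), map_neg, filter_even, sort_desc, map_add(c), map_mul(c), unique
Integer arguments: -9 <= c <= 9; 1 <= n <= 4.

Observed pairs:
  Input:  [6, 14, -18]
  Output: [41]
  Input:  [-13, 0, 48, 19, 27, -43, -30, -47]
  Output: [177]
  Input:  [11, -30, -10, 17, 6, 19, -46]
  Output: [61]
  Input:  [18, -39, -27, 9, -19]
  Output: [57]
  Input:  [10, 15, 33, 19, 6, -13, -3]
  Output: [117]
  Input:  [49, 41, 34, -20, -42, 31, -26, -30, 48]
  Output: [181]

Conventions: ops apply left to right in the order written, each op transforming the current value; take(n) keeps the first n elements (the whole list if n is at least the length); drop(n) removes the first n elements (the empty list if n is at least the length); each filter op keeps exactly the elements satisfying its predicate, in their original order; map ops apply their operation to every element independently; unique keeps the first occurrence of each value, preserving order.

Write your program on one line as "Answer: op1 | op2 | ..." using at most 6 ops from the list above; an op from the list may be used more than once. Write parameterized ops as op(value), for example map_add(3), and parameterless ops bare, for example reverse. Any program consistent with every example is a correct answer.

map_mul(4) | sort_desc | map_add(-6) | map_add(-9) | take(1)

Check, running the answer program on each example:
  [6, 14, -18] -> [24, 56, -72] -> [56, 24, -72] -> [50, 18, -78] -> [41, 9, -87] -> [41]
  [-13, 0, 48, 19, 27, -43, -30, -47] -> [-52, 0, 192, 76, 108, -172, -120, -188] -> [192, 108, 76, 0, -52, -120, -172, -188] -> [186, 102, 70, -6, -58, -126, -178, -194] -> [177, 93, 61, -15, -67, -135, -187, -203] -> [177]
  [11, -30, -10, 17, 6, 19, -46] -> [44, -120, -40, 68, 24, 76, -184] -> [76, 68, 44, 24, -40, -120, -184] -> [70, 62, 38, 18, -46, -126, -190] -> [61, 53, 29, 9, -55, -135, -199] -> [61]
  [18, -39, -27, 9, -19] -> [72, -156, -108, 36, -76] -> [72, 36, -76, -108, -156] -> [66, 30, -82, -114, -162] -> [57, 21, -91, -123, -171] -> [57]
  [10, 15, 33, 19, 6, -13, -3] -> [40, 60, 132, 76, 24, -52, -12] -> [132, 76, 60, 40, 24, -12, -52] -> [126, 70, 54, 34, 18, -18, -58] -> [117, 61, 45, 25, 9, -27, -67] -> [117]
  [49, 41, 34, -20, -42, 31, -26, -30, 48] -> [196, 164, 136, -80, -168, 124, -104, -120, 192] -> [196, 192, 164, 136, 124, -80, -104, -120, -168] -> [190, 186, 158, 130, 118, -86, -110, -126, -174] -> [181, 177, 149, 121, 109, -95, -119, -135, -183] -> [181]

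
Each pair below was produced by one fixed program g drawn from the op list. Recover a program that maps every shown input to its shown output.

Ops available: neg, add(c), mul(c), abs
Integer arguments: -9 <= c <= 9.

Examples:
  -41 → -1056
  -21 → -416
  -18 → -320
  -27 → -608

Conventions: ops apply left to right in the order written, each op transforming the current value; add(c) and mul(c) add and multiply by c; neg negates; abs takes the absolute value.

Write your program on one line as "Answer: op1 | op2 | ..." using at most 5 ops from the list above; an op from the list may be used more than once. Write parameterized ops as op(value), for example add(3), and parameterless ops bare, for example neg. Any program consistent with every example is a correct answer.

add(8) | mul(4) | neg | mul(-8)

Check, running the answer program on each example:
  -41 -> -33 -> -132 -> 132 -> -1056
  -21 -> -13 -> -52 -> 52 -> -416
  -18 -> -10 -> -40 -> 40 -> -320
  -27 -> -19 -> -76 -> 76 -> -608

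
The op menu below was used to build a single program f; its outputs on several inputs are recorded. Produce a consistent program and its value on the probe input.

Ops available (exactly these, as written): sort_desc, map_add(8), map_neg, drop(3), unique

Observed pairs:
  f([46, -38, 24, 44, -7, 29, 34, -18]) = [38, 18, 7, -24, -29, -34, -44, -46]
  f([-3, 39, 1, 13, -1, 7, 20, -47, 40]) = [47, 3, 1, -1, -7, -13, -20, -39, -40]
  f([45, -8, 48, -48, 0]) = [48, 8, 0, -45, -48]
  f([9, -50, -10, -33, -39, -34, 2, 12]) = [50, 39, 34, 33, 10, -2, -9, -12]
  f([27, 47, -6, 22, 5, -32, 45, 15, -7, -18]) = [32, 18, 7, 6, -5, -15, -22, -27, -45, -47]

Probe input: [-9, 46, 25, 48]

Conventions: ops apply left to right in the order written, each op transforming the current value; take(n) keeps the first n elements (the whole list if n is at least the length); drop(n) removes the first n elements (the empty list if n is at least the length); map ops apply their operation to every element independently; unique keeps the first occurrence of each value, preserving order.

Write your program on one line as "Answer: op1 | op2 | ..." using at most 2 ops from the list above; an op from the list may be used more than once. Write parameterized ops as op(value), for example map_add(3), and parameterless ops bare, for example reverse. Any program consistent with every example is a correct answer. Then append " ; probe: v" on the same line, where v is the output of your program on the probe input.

map_neg | sort_desc ; probe: [9, -25, -46, -48]

Check, running the answer program on each example:
  [46, -38, 24, 44, -7, 29, 34, -18] -> [-46, 38, -24, -44, 7, -29, -34, 18] -> [38, 18, 7, -24, -29, -34, -44, -46]
  [-3, 39, 1, 13, -1, 7, 20, -47, 40] -> [3, -39, -1, -13, 1, -7, -20, 47, -40] -> [47, 3, 1, -1, -7, -13, -20, -39, -40]
  [45, -8, 48, -48, 0] -> [-45, 8, -48, 48, 0] -> [48, 8, 0, -45, -48]
  [9, -50, -10, -33, -39, -34, 2, 12] -> [-9, 50, 10, 33, 39, 34, -2, -12] -> [50, 39, 34, 33, 10, -2, -9, -12]
  [27, 47, -6, 22, 5, -32, 45, 15, -7, -18] -> [-27, -47, 6, -22, -5, 32, -45, -15, 7, 18] -> [32, 18, 7, 6, -5, -15, -22, -27, -45, -47]
  probe: [-9, 46, 25, 48] -> [9, -46, -25, -48] -> [9, -25, -46, -48]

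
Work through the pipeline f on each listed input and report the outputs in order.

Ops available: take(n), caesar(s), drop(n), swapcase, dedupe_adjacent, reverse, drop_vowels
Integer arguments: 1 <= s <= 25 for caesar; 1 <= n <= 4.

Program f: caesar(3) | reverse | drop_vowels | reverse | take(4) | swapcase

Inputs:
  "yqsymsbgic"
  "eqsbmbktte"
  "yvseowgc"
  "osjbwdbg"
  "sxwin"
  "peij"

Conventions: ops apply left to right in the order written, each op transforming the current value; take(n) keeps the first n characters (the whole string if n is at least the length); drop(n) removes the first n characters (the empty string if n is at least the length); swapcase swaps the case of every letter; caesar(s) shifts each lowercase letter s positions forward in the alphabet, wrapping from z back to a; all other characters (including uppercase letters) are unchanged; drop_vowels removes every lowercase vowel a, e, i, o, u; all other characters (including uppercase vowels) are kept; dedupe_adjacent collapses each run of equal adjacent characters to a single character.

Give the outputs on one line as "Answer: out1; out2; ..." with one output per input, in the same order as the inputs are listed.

"BTVB"; "HTVP"; "BYVH"; "RVMZ"; "VZLQ"; "SHLM"

Execution, op by op:
  "yqsymsbgic" -> "btvbpvejlf" -> "fljevpbvtb" -> "fljvpbvtb" -> "btvbpvjlf" -> "btvb" -> "BTVB"
  "eqsbmbktte" -> "htvepenwwh" -> "hwwnepevth" -> "hwwnpvth" -> "htvpnwwh" -> "htvp" -> "HTVP"
  "yvseowgc" -> "byvhrzjf" -> "fjzrhvyb" -> "fjzrhvyb" -> "byvhrzjf" -> "byvh" -> "BYVH"
  "osjbwdbg" -> "rvmezgej" -> "jegzemvr" -> "jgzmvr" -> "rvmzgj" -> "rvmz" -> "RVMZ"
  "sxwin" -> "vazlq" -> "qlzav" -> "qlzv" -> "vzlq" -> "vzlq" -> "VZLQ"
  "peij" -> "shlm" -> "mlhs" -> "mlhs" -> "shlm" -> "shlm" -> "SHLM"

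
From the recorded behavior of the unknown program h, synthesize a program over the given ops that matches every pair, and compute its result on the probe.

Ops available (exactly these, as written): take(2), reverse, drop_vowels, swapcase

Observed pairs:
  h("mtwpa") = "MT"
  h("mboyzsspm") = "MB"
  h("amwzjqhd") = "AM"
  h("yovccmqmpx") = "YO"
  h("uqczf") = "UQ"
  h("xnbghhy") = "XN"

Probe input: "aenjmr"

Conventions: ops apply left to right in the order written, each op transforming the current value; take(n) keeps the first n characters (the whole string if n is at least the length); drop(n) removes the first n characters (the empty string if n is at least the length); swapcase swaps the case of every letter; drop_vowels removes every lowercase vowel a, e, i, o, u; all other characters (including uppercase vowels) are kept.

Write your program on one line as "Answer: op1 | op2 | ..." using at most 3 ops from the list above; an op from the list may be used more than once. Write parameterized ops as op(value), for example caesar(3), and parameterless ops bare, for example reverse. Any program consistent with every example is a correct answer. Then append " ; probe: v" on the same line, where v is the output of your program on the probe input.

swapcase | take(2) ; probe: "AE"

Check, running the answer program on each example:
  "mtwpa" -> "MTWPA" -> "MT"
  "mboyzsspm" -> "MBOYZSSPM" -> "MB"
  "amwzjqhd" -> "AMWZJQHD" -> "AM"
  "yovccmqmpx" -> "YOVCCMQMPX" -> "YO"
  "uqczf" -> "UQCZF" -> "UQ"
  "xnbghhy" -> "XNBGHHY" -> "XN"
  probe: "aenjmr" -> "AENJMR" -> "AE"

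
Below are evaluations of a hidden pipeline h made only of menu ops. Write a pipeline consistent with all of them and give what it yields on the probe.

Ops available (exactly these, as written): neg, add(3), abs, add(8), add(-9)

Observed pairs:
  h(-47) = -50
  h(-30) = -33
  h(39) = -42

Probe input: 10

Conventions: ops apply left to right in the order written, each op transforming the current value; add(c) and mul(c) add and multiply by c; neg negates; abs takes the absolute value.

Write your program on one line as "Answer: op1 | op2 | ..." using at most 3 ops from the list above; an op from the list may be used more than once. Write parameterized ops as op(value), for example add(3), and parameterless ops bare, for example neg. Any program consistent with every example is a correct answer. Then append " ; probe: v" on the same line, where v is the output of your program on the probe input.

abs | add(3) | neg ; probe: -13

Check, running the answer program on each example:
  -47 -> 47 -> 50 -> -50
  -30 -> 30 -> 33 -> -33
  39 -> 39 -> 42 -> -42
  probe: 10 -> 10 -> 13 -> -13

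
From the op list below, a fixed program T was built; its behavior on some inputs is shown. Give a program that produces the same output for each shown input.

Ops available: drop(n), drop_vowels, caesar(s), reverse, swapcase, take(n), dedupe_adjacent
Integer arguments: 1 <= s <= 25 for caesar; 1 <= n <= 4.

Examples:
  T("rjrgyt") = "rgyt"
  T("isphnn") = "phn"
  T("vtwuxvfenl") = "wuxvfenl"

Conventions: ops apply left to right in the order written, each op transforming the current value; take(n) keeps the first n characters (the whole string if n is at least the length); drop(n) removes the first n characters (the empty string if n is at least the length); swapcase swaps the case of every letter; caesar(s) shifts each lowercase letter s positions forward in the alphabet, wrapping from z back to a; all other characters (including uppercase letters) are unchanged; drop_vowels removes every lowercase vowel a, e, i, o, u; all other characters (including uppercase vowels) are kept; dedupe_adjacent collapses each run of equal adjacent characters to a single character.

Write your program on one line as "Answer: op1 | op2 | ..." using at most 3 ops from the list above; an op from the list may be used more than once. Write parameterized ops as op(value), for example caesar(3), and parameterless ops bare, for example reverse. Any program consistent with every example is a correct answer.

drop(2) | dedupe_adjacent

Check, running the answer program on each example:
  "rjrgyt" -> "rgyt" -> "rgyt"
  "isphnn" -> "phnn" -> "phn"
  "vtwuxvfenl" -> "wuxvfenl" -> "wuxvfenl"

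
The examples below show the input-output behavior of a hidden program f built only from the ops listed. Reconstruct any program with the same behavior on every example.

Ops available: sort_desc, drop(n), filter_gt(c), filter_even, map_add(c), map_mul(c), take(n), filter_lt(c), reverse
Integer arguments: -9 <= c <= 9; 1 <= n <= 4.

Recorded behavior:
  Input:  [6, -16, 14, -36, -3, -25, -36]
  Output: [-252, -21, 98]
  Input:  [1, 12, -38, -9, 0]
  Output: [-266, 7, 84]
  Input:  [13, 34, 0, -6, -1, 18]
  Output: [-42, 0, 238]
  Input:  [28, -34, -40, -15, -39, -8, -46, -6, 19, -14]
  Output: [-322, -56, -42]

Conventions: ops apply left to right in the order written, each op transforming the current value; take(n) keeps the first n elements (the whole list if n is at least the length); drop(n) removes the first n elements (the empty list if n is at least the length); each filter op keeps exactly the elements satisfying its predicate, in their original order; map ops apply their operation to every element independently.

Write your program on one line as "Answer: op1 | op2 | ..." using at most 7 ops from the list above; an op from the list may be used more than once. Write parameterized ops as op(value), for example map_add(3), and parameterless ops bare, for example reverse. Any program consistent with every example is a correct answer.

reverse | map_mul(7) | drop(2) | take(3) | sort_desc | reverse

Check, running the answer program on each example:
  [6, -16, 14, -36, -3, -25, -36] -> [-36, -25, -3, -36, 14, -16, 6] -> [-252, -175, -21, -252, 98, -112, 42] -> [-21, -252, 98, -112, 42] -> [-21, -252, 98] -> [98, -21, -252] -> [-252, -21, 98]
  [1, 12, -38, -9, 0] -> [0, -9, -38, 12, 1] -> [0, -63, -266, 84, 7] -> [-266, 84, 7] -> [-266, 84, 7] -> [84, 7, -266] -> [-266, 7, 84]
  [13, 34, 0, -6, -1, 18] -> [18, -1, -6, 0, 34, 13] -> [126, -7, -42, 0, 238, 91] -> [-42, 0, 238, 91] -> [-42, 0, 238] -> [238, 0, -42] -> [-42, 0, 238]
  [28, -34, -40, -15, -39, -8, -46, -6, 19, -14] -> [-14, 19, -6, -46, -8, -39, -15, -40, -34, 28] -> [-98, 133, -42, -322, -56, -273, -105, -280, -238, 196] -> [-42, -322, -56, -273, -105, -280, -238, 196] -> [-42, -322, -56] -> [-42, -56, -322] -> [-322, -56, -42]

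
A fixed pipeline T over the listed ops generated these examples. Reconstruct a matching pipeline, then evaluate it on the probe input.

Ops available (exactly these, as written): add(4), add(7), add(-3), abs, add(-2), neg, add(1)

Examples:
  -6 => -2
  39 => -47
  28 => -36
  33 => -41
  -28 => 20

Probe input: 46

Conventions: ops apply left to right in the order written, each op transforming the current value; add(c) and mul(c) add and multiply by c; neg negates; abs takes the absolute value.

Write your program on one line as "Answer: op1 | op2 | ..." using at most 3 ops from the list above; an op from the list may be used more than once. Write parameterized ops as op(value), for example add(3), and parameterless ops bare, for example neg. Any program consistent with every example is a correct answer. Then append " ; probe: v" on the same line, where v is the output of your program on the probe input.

add(7) | add(1) | neg ; probe: -54

Check, running the answer program on each example:
  -6 -> 1 -> 2 -> -2
  39 -> 46 -> 47 -> -47
  28 -> 35 -> 36 -> -36
  33 -> 40 -> 41 -> -41
  -28 -> -21 -> -20 -> 20
  probe: 46 -> 53 -> 54 -> -54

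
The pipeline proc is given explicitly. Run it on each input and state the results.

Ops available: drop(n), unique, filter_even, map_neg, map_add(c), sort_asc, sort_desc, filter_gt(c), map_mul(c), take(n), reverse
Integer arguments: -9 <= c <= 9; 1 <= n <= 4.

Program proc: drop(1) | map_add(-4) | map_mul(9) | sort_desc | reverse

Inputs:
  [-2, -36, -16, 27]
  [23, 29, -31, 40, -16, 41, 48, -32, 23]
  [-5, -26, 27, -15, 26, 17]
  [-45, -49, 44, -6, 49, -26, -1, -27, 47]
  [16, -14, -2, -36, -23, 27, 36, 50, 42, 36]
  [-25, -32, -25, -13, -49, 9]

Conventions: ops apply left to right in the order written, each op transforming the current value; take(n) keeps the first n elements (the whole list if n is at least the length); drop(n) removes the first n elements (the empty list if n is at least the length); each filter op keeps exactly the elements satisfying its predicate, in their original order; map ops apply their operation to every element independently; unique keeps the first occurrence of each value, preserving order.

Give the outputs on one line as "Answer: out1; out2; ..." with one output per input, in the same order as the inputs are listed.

Execution, op by op:
  [-2, -36, -16, 27] -> [-36, -16, 27] -> [-40, -20, 23] -> [-360, -180, 207] -> [207, -180, -360] -> [-360, -180, 207]
  [23, 29, -31, 40, -16, 41, 48, -32, 23] -> [29, -31, 40, -16, 41, 48, -32, 23] -> [25, -35, 36, -20, 37, 44, -36, 19] -> [225, -315, 324, -180, 333, 396, -324, 171] -> [396, 333, 324, 225, 171, -180, -315, -324] -> [-324, -315, -180, 171, 225, 324, 333, 396]
  [-5, -26, 27, -15, 26, 17] -> [-26, 27, -15, 26, 17] -> [-30, 23, -19, 22, 13] -> [-270, 207, -171, 198, 117] -> [207, 198, 117, -171, -270] -> [-270, -171, 117, 198, 207]
  [-45, -49, 44, -6, 49, -26, -1, -27, 47] -> [-49, 44, -6, 49, -26, -1, -27, 47] -> [-53, 40, -10, 45, -30, -5, -31, 43] -> [-477, 360, -90, 405, -270, -45, -279, 387] -> [405, 387, 360, -45, -90, -270, -279, -477] -> [-477, -279, -270, -90, -45, 360, 387, 405]
  [16, -14, -2, -36, -23, 27, 36, 50, 42, 36] -> [-14, -2, -36, -23, 27, 36, 50, 42, 36] -> [-18, -6, -40, -27, 23, 32, 46, 38, 32] -> [-162, -54, -360, -243, 207, 288, 414, 342, 288] -> [414, 342, 288, 288, 207, -54, -162, -243, -360] -> [-360, -243, -162, -54, 207, 288, 288, 342, 414]
  [-25, -32, -25, -13, -49, 9] -> [-32, -25, -13, -49, 9] -> [-36, -29, -17, -53, 5] -> [-324, -261, -153, -477, 45] -> [45, -153, -261, -324, -477] -> [-477, -324, -261, -153, 45]

[-360, -180, 207]; [-324, -315, -180, 171, 225, 324, 333, 396]; [-270, -171, 117, 198, 207]; [-477, -279, -270, -90, -45, 360, 387, 405]; [-360, -243, -162, -54, 207, 288, 288, 342, 414]; [-477, -324, -261, -153, 45]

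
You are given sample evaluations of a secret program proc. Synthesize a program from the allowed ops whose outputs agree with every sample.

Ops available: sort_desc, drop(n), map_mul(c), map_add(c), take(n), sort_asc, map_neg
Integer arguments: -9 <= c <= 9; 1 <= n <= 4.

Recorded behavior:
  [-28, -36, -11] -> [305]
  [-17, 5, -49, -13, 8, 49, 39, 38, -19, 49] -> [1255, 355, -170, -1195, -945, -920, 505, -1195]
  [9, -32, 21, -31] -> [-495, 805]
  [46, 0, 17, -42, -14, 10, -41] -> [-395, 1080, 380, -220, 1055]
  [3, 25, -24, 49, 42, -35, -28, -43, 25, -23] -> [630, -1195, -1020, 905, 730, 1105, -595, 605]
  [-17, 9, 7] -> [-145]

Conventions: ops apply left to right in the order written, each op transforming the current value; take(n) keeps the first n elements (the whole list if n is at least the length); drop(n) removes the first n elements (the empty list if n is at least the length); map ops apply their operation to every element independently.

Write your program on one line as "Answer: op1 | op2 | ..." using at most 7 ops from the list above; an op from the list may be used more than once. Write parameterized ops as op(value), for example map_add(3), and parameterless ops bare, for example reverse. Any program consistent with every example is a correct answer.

map_mul(-5) | map_add(6) | drop(2) | map_neg | map_mul(5) | map_neg

Check, running the answer program on each example:
  [-28, -36, -11] -> [140, 180, 55] -> [146, 186, 61] -> [61] -> [-61] -> [-305] -> [305]
  [-17, 5, -49, -13, 8, 49, 39, 38, -19, 49] -> [85, -25, 245, 65, -40, -245, -195, -190, 95, -245] -> [91, -19, 251, 71, -34, -239, -189, -184, 101, -239] -> [251, 71, -34, -239, -189, -184, 101, -239] -> [-251, -71, 34, 239, 189, 184, -101, 239] -> [-1255, -355, 170, 1195, 945, 920, -505, 1195] -> [1255, 355, -170, -1195, -945, -920, 505, -1195]
  [9, -32, 21, -31] -> [-45, 160, -105, 155] -> [-39, 166, -99, 161] -> [-99, 161] -> [99, -161] -> [495, -805] -> [-495, 805]
  [46, 0, 17, -42, -14, 10, -41] -> [-230, 0, -85, 210, 70, -50, 205] -> [-224, 6, -79, 216, 76, -44, 211] -> [-79, 216, 76, -44, 211] -> [79, -216, -76, 44, -211] -> [395, -1080, -380, 220, -1055] -> [-395, 1080, 380, -220, 1055]
  [3, 25, -24, 49, 42, -35, -28, -43, 25, -23] -> [-15, -125, 120, -245, -210, 175, 140, 215, -125, 115] -> [-9, -119, 126, -239, -204, 181, 146, 221, -119, 121] -> [126, -239, -204, 181, 146, 221, -119, 121] -> [-126, 239, 204, -181, -146, -221, 119, -121] -> [-630, 1195, 1020, -905, -730, -1105, 595, -605] -> [630, -1195, -1020, 905, 730, 1105, -595, 605]
  [-17, 9, 7] -> [85, -45, -35] -> [91, -39, -29] -> [-29] -> [29] -> [145] -> [-145]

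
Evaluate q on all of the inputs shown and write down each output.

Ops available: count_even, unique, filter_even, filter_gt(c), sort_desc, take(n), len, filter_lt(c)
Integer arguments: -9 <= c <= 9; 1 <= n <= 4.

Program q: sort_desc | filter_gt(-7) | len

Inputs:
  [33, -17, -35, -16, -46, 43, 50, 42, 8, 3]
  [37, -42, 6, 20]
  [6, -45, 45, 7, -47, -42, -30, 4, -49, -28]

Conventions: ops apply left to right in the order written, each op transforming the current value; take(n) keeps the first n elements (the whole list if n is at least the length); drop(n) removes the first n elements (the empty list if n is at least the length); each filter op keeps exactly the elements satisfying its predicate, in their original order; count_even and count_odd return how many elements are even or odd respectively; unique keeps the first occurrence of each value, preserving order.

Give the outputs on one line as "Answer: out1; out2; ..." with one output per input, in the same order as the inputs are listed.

6; 3; 4

Execution, op by op:
  [33, -17, -35, -16, -46, 43, 50, 42, 8, 3] -> [50, 43, 42, 33, 8, 3, -16, -17, -35, -46] -> [50, 43, 42, 33, 8, 3] -> 6
  [37, -42, 6, 20] -> [37, 20, 6, -42] -> [37, 20, 6] -> 3
  [6, -45, 45, 7, -47, -42, -30, 4, -49, -28] -> [45, 7, 6, 4, -28, -30, -42, -45, -47, -49] -> [45, 7, 6, 4] -> 4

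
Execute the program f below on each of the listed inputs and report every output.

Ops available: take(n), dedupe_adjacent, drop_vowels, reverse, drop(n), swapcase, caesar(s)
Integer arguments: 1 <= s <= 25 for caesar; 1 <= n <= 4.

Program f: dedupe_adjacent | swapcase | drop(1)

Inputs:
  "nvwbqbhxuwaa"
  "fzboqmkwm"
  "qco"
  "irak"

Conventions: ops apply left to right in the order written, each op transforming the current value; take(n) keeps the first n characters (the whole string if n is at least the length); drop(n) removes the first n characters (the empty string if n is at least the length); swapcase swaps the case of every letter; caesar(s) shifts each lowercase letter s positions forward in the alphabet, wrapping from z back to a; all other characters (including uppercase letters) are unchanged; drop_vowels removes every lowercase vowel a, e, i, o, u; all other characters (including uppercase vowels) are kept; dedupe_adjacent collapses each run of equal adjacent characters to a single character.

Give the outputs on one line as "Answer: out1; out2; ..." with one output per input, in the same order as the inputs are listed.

"VWBQBHXUWA"; "ZBOQMKWM"; "CO"; "RAK"

Execution, op by op:
  "nvwbqbhxuwaa" -> "nvwbqbhxuwa" -> "NVWBQBHXUWA" -> "VWBQBHXUWA"
  "fzboqmkwm" -> "fzboqmkwm" -> "FZBOQMKWM" -> "ZBOQMKWM"
  "qco" -> "qco" -> "QCO" -> "CO"
  "irak" -> "irak" -> "IRAK" -> "RAK"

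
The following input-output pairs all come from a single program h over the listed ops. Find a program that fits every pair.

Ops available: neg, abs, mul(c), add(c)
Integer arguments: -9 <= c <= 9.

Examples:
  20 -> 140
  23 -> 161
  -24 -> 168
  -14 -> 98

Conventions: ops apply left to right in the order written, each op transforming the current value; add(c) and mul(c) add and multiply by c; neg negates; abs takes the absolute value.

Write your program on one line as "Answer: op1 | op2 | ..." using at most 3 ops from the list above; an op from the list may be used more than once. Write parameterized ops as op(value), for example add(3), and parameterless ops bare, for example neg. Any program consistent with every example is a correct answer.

neg | mul(7) | abs

Check, running the answer program on each example:
  20 -> -20 -> -140 -> 140
  23 -> -23 -> -161 -> 161
  -24 -> 24 -> 168 -> 168
  -14 -> 14 -> 98 -> 98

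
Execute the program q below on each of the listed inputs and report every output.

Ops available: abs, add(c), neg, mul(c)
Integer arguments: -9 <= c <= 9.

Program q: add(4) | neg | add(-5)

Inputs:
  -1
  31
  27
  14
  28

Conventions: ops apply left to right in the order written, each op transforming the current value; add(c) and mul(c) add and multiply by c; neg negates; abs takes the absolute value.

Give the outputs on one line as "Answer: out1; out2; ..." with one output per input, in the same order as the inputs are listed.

Execution, op by op:
  -1 -> 3 -> -3 -> -8
  31 -> 35 -> -35 -> -40
  27 -> 31 -> -31 -> -36
  14 -> 18 -> -18 -> -23
  28 -> 32 -> -32 -> -37

-8; -40; -36; -23; -37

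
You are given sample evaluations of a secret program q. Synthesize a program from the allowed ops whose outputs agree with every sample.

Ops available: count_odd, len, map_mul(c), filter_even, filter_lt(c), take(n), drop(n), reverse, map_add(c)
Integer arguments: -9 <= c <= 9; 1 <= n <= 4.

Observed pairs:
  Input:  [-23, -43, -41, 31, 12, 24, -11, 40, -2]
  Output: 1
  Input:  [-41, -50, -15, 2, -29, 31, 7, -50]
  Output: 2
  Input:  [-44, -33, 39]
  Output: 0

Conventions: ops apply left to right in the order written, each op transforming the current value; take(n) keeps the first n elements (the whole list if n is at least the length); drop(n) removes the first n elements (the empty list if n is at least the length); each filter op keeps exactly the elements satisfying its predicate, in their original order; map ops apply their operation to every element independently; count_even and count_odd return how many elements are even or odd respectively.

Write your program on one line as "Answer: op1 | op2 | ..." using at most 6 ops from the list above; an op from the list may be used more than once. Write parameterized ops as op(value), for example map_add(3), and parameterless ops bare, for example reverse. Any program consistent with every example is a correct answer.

drop(2) | filter_lt(5) | map_add(-6) | drop(2) | len

Check, running the answer program on each example:
  [-23, -43, -41, 31, 12, 24, -11, 40, -2] -> [-41, 31, 12, 24, -11, 40, -2] -> [-41, -11, -2] -> [-47, -17, -8] -> [-8] -> 1
  [-41, -50, -15, 2, -29, 31, 7, -50] -> [-15, 2, -29, 31, 7, -50] -> [-15, 2, -29, -50] -> [-21, -4, -35, -56] -> [-35, -56] -> 2
  [-44, -33, 39] -> [39] -> [] -> [] -> [] -> 0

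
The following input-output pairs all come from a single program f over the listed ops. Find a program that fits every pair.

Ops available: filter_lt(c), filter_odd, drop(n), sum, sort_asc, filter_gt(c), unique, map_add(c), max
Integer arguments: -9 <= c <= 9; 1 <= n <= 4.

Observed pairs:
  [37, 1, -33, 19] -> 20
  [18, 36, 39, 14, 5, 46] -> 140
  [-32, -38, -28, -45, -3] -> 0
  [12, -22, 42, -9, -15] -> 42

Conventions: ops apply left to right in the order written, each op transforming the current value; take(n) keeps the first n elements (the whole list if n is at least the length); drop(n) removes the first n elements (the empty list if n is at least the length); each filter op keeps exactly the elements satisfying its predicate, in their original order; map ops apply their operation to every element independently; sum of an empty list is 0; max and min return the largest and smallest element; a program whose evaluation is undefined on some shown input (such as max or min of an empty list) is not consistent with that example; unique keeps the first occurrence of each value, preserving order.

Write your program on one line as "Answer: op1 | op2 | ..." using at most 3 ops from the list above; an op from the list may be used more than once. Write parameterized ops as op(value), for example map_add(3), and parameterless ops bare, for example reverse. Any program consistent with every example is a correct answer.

filter_gt(-7) | drop(1) | sum

Check, running the answer program on each example:
  [37, 1, -33, 19] -> [37, 1, 19] -> [1, 19] -> 20
  [18, 36, 39, 14, 5, 46] -> [18, 36, 39, 14, 5, 46] -> [36, 39, 14, 5, 46] -> 140
  [-32, -38, -28, -45, -3] -> [-3] -> [] -> 0
  [12, -22, 42, -9, -15] -> [12, 42] -> [42] -> 42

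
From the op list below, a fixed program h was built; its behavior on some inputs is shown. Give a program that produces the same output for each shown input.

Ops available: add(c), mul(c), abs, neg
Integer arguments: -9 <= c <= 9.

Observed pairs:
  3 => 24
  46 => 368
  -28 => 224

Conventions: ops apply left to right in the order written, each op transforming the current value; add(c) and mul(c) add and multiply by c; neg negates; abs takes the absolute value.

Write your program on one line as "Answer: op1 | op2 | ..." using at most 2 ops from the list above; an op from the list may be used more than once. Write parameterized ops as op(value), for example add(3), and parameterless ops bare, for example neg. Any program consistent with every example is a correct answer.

mul(8) | abs

Check, running the answer program on each example:
  3 -> 24 -> 24
  46 -> 368 -> 368
  -28 -> -224 -> 224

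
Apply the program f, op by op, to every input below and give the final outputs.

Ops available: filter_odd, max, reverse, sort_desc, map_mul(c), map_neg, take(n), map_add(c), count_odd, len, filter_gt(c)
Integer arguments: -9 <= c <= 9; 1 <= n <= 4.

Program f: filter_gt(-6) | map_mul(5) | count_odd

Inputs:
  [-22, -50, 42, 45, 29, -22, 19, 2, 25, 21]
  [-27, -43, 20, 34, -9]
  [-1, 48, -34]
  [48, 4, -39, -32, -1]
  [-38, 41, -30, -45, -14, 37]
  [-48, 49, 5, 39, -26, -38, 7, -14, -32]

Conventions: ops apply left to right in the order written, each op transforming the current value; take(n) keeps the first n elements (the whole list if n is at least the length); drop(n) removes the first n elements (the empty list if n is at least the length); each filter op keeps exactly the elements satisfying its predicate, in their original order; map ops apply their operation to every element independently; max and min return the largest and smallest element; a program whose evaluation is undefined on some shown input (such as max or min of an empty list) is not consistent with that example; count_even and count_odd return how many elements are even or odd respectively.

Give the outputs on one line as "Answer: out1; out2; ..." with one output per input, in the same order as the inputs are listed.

5; 0; 1; 1; 2; 4

Execution, op by op:
  [-22, -50, 42, 45, 29, -22, 19, 2, 25, 21] -> [42, 45, 29, 19, 2, 25, 21] -> [210, 225, 145, 95, 10, 125, 105] -> 5
  [-27, -43, 20, 34, -9] -> [20, 34] -> [100, 170] -> 0
  [-1, 48, -34] -> [-1, 48] -> [-5, 240] -> 1
  [48, 4, -39, -32, -1] -> [48, 4, -1] -> [240, 20, -5] -> 1
  [-38, 41, -30, -45, -14, 37] -> [41, 37] -> [205, 185] -> 2
  [-48, 49, 5, 39, -26, -38, 7, -14, -32] -> [49, 5, 39, 7] -> [245, 25, 195, 35] -> 4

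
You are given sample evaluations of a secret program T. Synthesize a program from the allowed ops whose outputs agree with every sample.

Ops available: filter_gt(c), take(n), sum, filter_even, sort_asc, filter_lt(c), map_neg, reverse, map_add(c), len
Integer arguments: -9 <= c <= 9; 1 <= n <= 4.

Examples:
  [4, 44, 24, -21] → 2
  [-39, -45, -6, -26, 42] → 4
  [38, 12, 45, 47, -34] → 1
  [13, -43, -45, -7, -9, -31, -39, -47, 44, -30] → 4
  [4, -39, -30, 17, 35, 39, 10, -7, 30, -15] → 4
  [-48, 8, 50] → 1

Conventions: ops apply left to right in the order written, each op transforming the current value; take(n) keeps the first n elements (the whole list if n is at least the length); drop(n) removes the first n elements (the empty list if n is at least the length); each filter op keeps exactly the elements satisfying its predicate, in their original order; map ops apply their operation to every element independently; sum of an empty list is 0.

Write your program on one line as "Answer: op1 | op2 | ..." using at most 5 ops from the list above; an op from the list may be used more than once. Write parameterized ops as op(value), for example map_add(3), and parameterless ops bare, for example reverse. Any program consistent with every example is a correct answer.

filter_lt(7) | take(4) | map_add(-7) | len

Check, running the answer program on each example:
  [4, 44, 24, -21] -> [4, -21] -> [4, -21] -> [-3, -28] -> 2
  [-39, -45, -6, -26, 42] -> [-39, -45, -6, -26] -> [-39, -45, -6, -26] -> [-46, -52, -13, -33] -> 4
  [38, 12, 45, 47, -34] -> [-34] -> [-34] -> [-41] -> 1
  [13, -43, -45, -7, -9, -31, -39, -47, 44, -30] -> [-43, -45, -7, -9, -31, -39, -47, -30] -> [-43, -45, -7, -9] -> [-50, -52, -14, -16] -> 4
  [4, -39, -30, 17, 35, 39, 10, -7, 30, -15] -> [4, -39, -30, -7, -15] -> [4, -39, -30, -7] -> [-3, -46, -37, -14] -> 4
  [-48, 8, 50] -> [-48] -> [-48] -> [-55] -> 1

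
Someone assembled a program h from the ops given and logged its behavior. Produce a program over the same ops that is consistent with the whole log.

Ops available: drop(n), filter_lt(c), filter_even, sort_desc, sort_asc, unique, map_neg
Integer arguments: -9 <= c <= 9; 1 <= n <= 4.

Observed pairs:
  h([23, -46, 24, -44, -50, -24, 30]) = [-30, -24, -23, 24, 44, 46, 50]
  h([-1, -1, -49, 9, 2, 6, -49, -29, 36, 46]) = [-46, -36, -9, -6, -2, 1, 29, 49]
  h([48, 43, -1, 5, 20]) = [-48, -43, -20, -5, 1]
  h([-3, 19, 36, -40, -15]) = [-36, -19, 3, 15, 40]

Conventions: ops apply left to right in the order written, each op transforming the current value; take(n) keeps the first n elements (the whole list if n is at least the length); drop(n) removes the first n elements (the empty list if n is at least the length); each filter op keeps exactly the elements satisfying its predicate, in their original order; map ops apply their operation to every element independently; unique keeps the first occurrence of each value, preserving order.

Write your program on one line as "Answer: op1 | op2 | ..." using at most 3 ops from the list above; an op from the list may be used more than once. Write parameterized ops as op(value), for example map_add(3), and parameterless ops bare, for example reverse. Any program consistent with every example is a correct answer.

sort_desc | map_neg | unique

Check, running the answer program on each example:
  [23, -46, 24, -44, -50, -24, 30] -> [30, 24, 23, -24, -44, -46, -50] -> [-30, -24, -23, 24, 44, 46, 50] -> [-30, -24, -23, 24, 44, 46, 50]
  [-1, -1, -49, 9, 2, 6, -49, -29, 36, 46] -> [46, 36, 9, 6, 2, -1, -1, -29, -49, -49] -> [-46, -36, -9, -6, -2, 1, 1, 29, 49, 49] -> [-46, -36, -9, -6, -2, 1, 29, 49]
  [48, 43, -1, 5, 20] -> [48, 43, 20, 5, -1] -> [-48, -43, -20, -5, 1] -> [-48, -43, -20, -5, 1]
  [-3, 19, 36, -40, -15] -> [36, 19, -3, -15, -40] -> [-36, -19, 3, 15, 40] -> [-36, -19, 3, 15, 40]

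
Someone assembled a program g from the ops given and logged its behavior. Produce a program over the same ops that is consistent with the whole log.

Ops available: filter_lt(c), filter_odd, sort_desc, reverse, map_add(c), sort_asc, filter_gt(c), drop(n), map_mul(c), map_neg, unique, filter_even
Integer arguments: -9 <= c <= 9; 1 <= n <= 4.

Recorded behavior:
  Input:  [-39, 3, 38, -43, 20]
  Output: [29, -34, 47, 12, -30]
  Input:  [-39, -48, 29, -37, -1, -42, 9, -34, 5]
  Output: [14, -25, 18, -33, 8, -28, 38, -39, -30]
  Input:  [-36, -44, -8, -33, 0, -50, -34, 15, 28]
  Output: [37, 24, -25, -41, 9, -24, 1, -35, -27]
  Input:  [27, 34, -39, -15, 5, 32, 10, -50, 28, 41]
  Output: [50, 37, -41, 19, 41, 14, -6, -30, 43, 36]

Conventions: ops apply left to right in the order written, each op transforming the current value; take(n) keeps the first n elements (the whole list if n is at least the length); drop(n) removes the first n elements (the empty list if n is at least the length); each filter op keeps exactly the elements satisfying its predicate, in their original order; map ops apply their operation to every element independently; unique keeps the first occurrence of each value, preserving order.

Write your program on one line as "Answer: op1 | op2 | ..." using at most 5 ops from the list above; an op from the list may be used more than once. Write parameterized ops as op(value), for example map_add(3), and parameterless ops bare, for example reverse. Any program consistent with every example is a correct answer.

map_neg | map_add(-9) | map_neg | reverse

Check, running the answer program on each example:
  [-39, 3, 38, -43, 20] -> [39, -3, -38, 43, -20] -> [30, -12, -47, 34, -29] -> [-30, 12, 47, -34, 29] -> [29, -34, 47, 12, -30]
  [-39, -48, 29, -37, -1, -42, 9, -34, 5] -> [39, 48, -29, 37, 1, 42, -9, 34, -5] -> [30, 39, -38, 28, -8, 33, -18, 25, -14] -> [-30, -39, 38, -28, 8, -33, 18, -25, 14] -> [14, -25, 18, -33, 8, -28, 38, -39, -30]
  [-36, -44, -8, -33, 0, -50, -34, 15, 28] -> [36, 44, 8, 33, 0, 50, 34, -15, -28] -> [27, 35, -1, 24, -9, 41, 25, -24, -37] -> [-27, -35, 1, -24, 9, -41, -25, 24, 37] -> [37, 24, -25, -41, 9, -24, 1, -35, -27]
  [27, 34, -39, -15, 5, 32, 10, -50, 28, 41] -> [-27, -34, 39, 15, -5, -32, -10, 50, -28, -41] -> [-36, -43, 30, 6, -14, -41, -19, 41, -37, -50] -> [36, 43, -30, -6, 14, 41, 19, -41, 37, 50] -> [50, 37, -41, 19, 41, 14, -6, -30, 43, 36]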